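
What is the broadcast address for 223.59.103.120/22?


Network: 223.59.100.0/22
Host bits = 10
Set all host bits to 1:
Broadcast: 223.59.103.255


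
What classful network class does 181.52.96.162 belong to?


First octet: 181
Binary: 10110101
10xxxxxx -> Class B (128-191)
Class B, default mask 255.255.0.0 (/16)


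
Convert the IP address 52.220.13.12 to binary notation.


52 = 00110100
220 = 11011100
13 = 00001101
12 = 00001100
Binary: 00110100.11011100.00001101.00001100


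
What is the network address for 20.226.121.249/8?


IP:   00010100.11100010.01111001.11111001
Mask: 11111111.00000000.00000000.00000000
AND operation:
Net:  00010100.00000000.00000000.00000000
Network: 20.0.0.0/8


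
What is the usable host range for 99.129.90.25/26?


Network: 99.129.90.0
Broadcast: 99.129.90.63
First usable = network + 1
Last usable = broadcast - 1
Range: 99.129.90.1 to 99.129.90.62


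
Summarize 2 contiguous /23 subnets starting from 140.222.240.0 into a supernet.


Original prefix: /23
Number of subnets: 2 = 2^1
New prefix = 23 - 1 = 22
Supernet: 140.222.240.0/22


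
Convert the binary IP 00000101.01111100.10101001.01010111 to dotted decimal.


00000101 = 5
01111100 = 124
10101001 = 169
01010111 = 87
IP: 5.124.169.87


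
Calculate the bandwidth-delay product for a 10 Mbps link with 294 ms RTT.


BDP = bandwidth * RTT
= 10 Mbps * 294 ms
= 10 * 1e6 * 294 / 1000 bits
= 2940000 bits
= 367500 bytes
= 358.8867 KB
BDP = 2940000 bits (367500 bytes)


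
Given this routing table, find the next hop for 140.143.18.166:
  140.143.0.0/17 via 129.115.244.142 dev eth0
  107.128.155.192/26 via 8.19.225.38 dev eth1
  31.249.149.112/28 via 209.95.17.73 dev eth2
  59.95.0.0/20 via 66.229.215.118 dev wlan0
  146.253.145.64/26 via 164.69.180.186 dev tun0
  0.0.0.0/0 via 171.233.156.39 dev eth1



Longest prefix match for 140.143.18.166:
  /17 140.143.0.0: MATCH
  /26 107.128.155.192: no
  /28 31.249.149.112: no
  /20 59.95.0.0: no
  /26 146.253.145.64: no
  /0 0.0.0.0: MATCH
Selected: next-hop 129.115.244.142 via eth0 (matched /17)


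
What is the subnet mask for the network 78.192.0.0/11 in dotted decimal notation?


/11 means 11 network bits, 21 host bits
Binary: 11111111111000000000000000000000
Mask: 255.224.0.0


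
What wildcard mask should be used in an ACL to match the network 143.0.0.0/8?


Subnet mask: 255.0.0.0
Wildcard = 255.255.255.255 - subnet mask
255 - 255 = 0
255 - 0 = 255
255 - 0 = 255
255 - 0 = 255
Wildcard: 0.255.255.255


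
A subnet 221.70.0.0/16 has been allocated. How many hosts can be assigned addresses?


Host bits = 32 - 16 = 16
Total addresses = 2^16 = 65536
Usable = total - 2 (network and broadcast)
Usable hosts: 65534


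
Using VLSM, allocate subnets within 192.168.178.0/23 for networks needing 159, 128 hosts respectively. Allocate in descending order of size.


159 hosts -> /24 (254 usable): 192.168.178.0/24
128 hosts -> /24 (254 usable): 192.168.179.0/24
Allocation: 192.168.178.0/24 (159 hosts, 254 usable); 192.168.179.0/24 (128 hosts, 254 usable)


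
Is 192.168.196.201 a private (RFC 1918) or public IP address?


RFC 1918 private ranges:
  10.0.0.0/8 (10.0.0.0 - 10.255.255.255)
  172.16.0.0/12 (172.16.0.0 - 172.31.255.255)
  192.168.0.0/16 (192.168.0.0 - 192.168.255.255)
Private (in 192.168.0.0/16)


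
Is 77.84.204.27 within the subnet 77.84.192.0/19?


Subnet network: 77.84.192.0
Test IP AND mask: 77.84.192.0
Yes, 77.84.204.27 is in 77.84.192.0/19


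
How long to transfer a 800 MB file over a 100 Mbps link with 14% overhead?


Effective throughput = 100 * (1 - 14/100) = 86 Mbps
File size in Mb = 800 * 8 = 6400 Mb
Time = 6400 / 86
Time = 74.4186 seconds


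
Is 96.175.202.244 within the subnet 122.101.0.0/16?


Subnet network: 122.101.0.0
Test IP AND mask: 96.175.0.0
No, 96.175.202.244 is not in 122.101.0.0/16


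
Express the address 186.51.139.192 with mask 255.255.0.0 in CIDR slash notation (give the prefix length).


Binary: 11111111.11111111.00000000.00000000
Count leading 1s
Prefix: /16


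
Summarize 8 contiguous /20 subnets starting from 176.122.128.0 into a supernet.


Original prefix: /20
Number of subnets: 8 = 2^3
New prefix = 20 - 3 = 17
Supernet: 176.122.128.0/17


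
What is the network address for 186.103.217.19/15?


IP:   10111010.01100111.11011001.00010011
Mask: 11111111.11111110.00000000.00000000
AND operation:
Net:  10111010.01100110.00000000.00000000
Network: 186.102.0.0/15


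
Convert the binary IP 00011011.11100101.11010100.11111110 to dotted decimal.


00011011 = 27
11100101 = 229
11010100 = 212
11111110 = 254
IP: 27.229.212.254


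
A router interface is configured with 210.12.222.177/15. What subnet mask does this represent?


/15 means 15 network bits, 17 host bits
Binary: 11111111111111100000000000000000
Mask: 255.254.0.0


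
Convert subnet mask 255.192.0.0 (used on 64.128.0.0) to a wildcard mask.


Subnet mask: 255.192.0.0
Wildcard = 255.255.255.255 - subnet mask
255 - 255 = 0
255 - 192 = 63
255 - 0 = 255
255 - 0 = 255
Wildcard: 0.63.255.255


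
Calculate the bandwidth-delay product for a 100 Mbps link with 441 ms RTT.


BDP = bandwidth * RTT
= 100 Mbps * 441 ms
= 100 * 1e6 * 441 / 1000 bits
= 44100000 bits
= 5512500 bytes
= 5383.3008 KB
BDP = 44100000 bits (5512500 bytes)


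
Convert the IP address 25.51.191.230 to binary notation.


25 = 00011001
51 = 00110011
191 = 10111111
230 = 11100110
Binary: 00011001.00110011.10111111.11100110


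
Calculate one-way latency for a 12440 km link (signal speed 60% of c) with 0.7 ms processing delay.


Speed = 0.6 * 3e5 km/s = 180000 km/s
Propagation delay = 12440 / 180000 = 0.0691 s = 69.1111 ms
Processing delay = 0.7 ms
Total one-way latency = 69.8111 ms


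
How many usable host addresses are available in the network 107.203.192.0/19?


Host bits = 32 - 19 = 13
Total addresses = 2^13 = 8192
Usable = total - 2 (network and broadcast)
Usable hosts: 8190


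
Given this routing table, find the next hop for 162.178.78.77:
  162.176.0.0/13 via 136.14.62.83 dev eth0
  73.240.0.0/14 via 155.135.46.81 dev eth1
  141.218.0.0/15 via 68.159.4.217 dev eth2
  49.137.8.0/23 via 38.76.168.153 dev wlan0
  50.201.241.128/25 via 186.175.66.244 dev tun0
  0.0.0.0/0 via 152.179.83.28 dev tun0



Longest prefix match for 162.178.78.77:
  /13 162.176.0.0: MATCH
  /14 73.240.0.0: no
  /15 141.218.0.0: no
  /23 49.137.8.0: no
  /25 50.201.241.128: no
  /0 0.0.0.0: MATCH
Selected: next-hop 136.14.62.83 via eth0 (matched /13)


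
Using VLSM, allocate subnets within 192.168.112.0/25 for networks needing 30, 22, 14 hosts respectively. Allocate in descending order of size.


30 hosts -> /27 (30 usable): 192.168.112.0/27
22 hosts -> /27 (30 usable): 192.168.112.32/27
14 hosts -> /28 (14 usable): 192.168.112.64/28
Allocation: 192.168.112.0/27 (30 hosts, 30 usable); 192.168.112.32/27 (22 hosts, 30 usable); 192.168.112.64/28 (14 hosts, 14 usable)


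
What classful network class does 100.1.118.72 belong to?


First octet: 100
Binary: 01100100
0xxxxxxx -> Class A (1-126)
Class A, default mask 255.0.0.0 (/8)


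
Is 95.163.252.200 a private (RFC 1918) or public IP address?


RFC 1918 private ranges:
  10.0.0.0/8 (10.0.0.0 - 10.255.255.255)
  172.16.0.0/12 (172.16.0.0 - 172.31.255.255)
  192.168.0.0/16 (192.168.0.0 - 192.168.255.255)
Public (not in any RFC 1918 range)


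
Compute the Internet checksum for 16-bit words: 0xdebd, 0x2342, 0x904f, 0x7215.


Sum all words (with carry folding):
+ 0xdebd = 0xdebd
+ 0x2342 = 0x0200
+ 0x904f = 0x924f
+ 0x7215 = 0x0465
One's complement: ~0x0465
Checksum = 0xfb9a


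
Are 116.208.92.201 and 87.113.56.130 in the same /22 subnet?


Mask: 255.255.252.0
116.208.92.201 AND mask = 116.208.92.0
87.113.56.130 AND mask = 87.113.56.0
No, different subnets (116.208.92.0 vs 87.113.56.0)


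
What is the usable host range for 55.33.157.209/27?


Network: 55.33.157.192
Broadcast: 55.33.157.223
First usable = network + 1
Last usable = broadcast - 1
Range: 55.33.157.193 to 55.33.157.222


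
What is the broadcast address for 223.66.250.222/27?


Network: 223.66.250.192/27
Host bits = 5
Set all host bits to 1:
Broadcast: 223.66.250.223


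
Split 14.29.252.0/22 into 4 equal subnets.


New prefix = 22 + 2 = 24
Each subnet has 256 addresses
  14.29.252.0/24
  14.29.253.0/24
  14.29.254.0/24
  14.29.255.0/24
Subnets: 14.29.252.0/24, 14.29.253.0/24, 14.29.254.0/24, 14.29.255.0/24


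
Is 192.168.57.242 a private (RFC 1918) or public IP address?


RFC 1918 private ranges:
  10.0.0.0/8 (10.0.0.0 - 10.255.255.255)
  172.16.0.0/12 (172.16.0.0 - 172.31.255.255)
  192.168.0.0/16 (192.168.0.0 - 192.168.255.255)
Private (in 192.168.0.0/16)


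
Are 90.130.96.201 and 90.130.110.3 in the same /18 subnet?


Mask: 255.255.192.0
90.130.96.201 AND mask = 90.130.64.0
90.130.110.3 AND mask = 90.130.64.0
Yes, same subnet (90.130.64.0)


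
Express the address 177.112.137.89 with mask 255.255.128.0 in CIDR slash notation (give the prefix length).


Binary: 11111111.11111111.10000000.00000000
Count leading 1s
Prefix: /17


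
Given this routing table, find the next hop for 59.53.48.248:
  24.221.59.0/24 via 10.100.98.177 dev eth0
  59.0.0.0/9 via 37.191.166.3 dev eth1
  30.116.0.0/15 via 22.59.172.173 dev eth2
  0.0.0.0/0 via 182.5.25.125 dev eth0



Longest prefix match for 59.53.48.248:
  /24 24.221.59.0: no
  /9 59.0.0.0: MATCH
  /15 30.116.0.0: no
  /0 0.0.0.0: MATCH
Selected: next-hop 37.191.166.3 via eth1 (matched /9)


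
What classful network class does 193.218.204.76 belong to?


First octet: 193
Binary: 11000001
110xxxxx -> Class C (192-223)
Class C, default mask 255.255.255.0 (/24)


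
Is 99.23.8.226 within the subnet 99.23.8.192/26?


Subnet network: 99.23.8.192
Test IP AND mask: 99.23.8.192
Yes, 99.23.8.226 is in 99.23.8.192/26


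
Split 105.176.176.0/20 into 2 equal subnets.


New prefix = 20 + 1 = 21
Each subnet has 2048 addresses
  105.176.176.0/21
  105.176.184.0/21
Subnets: 105.176.176.0/21, 105.176.184.0/21


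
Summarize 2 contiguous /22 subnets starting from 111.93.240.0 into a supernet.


Original prefix: /22
Number of subnets: 2 = 2^1
New prefix = 22 - 1 = 21
Supernet: 111.93.240.0/21


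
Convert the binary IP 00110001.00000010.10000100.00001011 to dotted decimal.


00110001 = 49
00000010 = 2
10000100 = 132
00001011 = 11
IP: 49.2.132.11


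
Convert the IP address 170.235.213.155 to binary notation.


170 = 10101010
235 = 11101011
213 = 11010101
155 = 10011011
Binary: 10101010.11101011.11010101.10011011


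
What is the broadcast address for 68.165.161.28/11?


Network: 68.160.0.0/11
Host bits = 21
Set all host bits to 1:
Broadcast: 68.191.255.255


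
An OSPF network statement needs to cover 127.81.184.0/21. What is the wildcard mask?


Subnet mask: 255.255.248.0
Wildcard = 255.255.255.255 - subnet mask
255 - 255 = 0
255 - 255 = 0
255 - 248 = 7
255 - 0 = 255
Wildcard: 0.0.7.255


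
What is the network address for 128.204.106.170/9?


IP:   10000000.11001100.01101010.10101010
Mask: 11111111.10000000.00000000.00000000
AND operation:
Net:  10000000.10000000.00000000.00000000
Network: 128.128.0.0/9


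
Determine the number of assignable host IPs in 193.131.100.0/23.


Host bits = 32 - 23 = 9
Total addresses = 2^9 = 512
Usable = total - 2 (network and broadcast)
Usable hosts: 510


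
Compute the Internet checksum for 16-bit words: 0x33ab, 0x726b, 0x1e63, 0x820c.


Sum all words (with carry folding):
+ 0x33ab = 0x33ab
+ 0x726b = 0xa616
+ 0x1e63 = 0xc479
+ 0x820c = 0x4686
One's complement: ~0x4686
Checksum = 0xb979


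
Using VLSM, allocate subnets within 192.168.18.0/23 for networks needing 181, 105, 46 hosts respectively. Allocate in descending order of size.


181 hosts -> /24 (254 usable): 192.168.18.0/24
105 hosts -> /25 (126 usable): 192.168.19.0/25
46 hosts -> /26 (62 usable): 192.168.19.128/26
Allocation: 192.168.18.0/24 (181 hosts, 254 usable); 192.168.19.0/25 (105 hosts, 126 usable); 192.168.19.128/26 (46 hosts, 62 usable)


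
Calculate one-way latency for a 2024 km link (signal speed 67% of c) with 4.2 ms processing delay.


Speed = 0.67 * 3e5 km/s = 201000 km/s
Propagation delay = 2024 / 201000 = 0.0101 s = 10.0697 ms
Processing delay = 4.2 ms
Total one-way latency = 14.2697 ms


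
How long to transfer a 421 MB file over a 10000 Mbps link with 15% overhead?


Effective throughput = 10000 * (1 - 15/100) = 8500 Mbps
File size in Mb = 421 * 8 = 3368 Mb
Time = 3368 / 8500
Time = 0.3962 seconds


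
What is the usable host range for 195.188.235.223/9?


Network: 195.128.0.0
Broadcast: 195.255.255.255
First usable = network + 1
Last usable = broadcast - 1
Range: 195.128.0.1 to 195.255.255.254


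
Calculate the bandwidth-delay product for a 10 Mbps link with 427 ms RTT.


BDP = bandwidth * RTT
= 10 Mbps * 427 ms
= 10 * 1e6 * 427 / 1000 bits
= 4270000 bits
= 533750 bytes
= 521.2402 KB
BDP = 4270000 bits (533750 bytes)


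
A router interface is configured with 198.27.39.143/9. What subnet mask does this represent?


/9 means 9 network bits, 23 host bits
Binary: 11111111100000000000000000000000
Mask: 255.128.0.0


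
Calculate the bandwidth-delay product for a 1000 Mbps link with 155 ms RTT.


BDP = bandwidth * RTT
= 1000 Mbps * 155 ms
= 1000 * 1e6 * 155 / 1000 bits
= 155000000 bits
= 19375000 bytes
= 18920.8984 KB
BDP = 155000000 bits (19375000 bytes)


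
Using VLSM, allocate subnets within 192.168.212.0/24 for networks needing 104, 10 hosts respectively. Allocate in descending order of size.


104 hosts -> /25 (126 usable): 192.168.212.0/25
10 hosts -> /28 (14 usable): 192.168.212.128/28
Allocation: 192.168.212.0/25 (104 hosts, 126 usable); 192.168.212.128/28 (10 hosts, 14 usable)


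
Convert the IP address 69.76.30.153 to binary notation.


69 = 01000101
76 = 01001100
30 = 00011110
153 = 10011001
Binary: 01000101.01001100.00011110.10011001


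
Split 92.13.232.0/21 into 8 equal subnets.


New prefix = 21 + 3 = 24
Each subnet has 256 addresses
  92.13.232.0/24
  92.13.233.0/24
  92.13.234.0/24
  92.13.235.0/24
  92.13.236.0/24
  92.13.237.0/24
  92.13.238.0/24
  92.13.239.0/24
Subnets: 92.13.232.0/24, 92.13.233.0/24, 92.13.234.0/24, 92.13.235.0/24, 92.13.236.0/24, 92.13.237.0/24, 92.13.238.0/24, 92.13.239.0/24


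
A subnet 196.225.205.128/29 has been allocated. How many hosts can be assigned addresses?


Host bits = 32 - 29 = 3
Total addresses = 2^3 = 8
Usable = total - 2 (network and broadcast)
Usable hosts: 6


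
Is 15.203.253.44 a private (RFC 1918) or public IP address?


RFC 1918 private ranges:
  10.0.0.0/8 (10.0.0.0 - 10.255.255.255)
  172.16.0.0/12 (172.16.0.0 - 172.31.255.255)
  192.168.0.0/16 (192.168.0.0 - 192.168.255.255)
Public (not in any RFC 1918 range)


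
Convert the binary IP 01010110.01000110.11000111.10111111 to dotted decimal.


01010110 = 86
01000110 = 70
11000111 = 199
10111111 = 191
IP: 86.70.199.191


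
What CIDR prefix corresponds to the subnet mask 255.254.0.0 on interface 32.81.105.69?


Binary: 11111111.11111110.00000000.00000000
Count leading 1s
Prefix: /15


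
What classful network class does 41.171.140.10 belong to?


First octet: 41
Binary: 00101001
0xxxxxxx -> Class A (1-126)
Class A, default mask 255.0.0.0 (/8)


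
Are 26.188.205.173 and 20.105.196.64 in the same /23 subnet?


Mask: 255.255.254.0
26.188.205.173 AND mask = 26.188.204.0
20.105.196.64 AND mask = 20.105.196.0
No, different subnets (26.188.204.0 vs 20.105.196.0)


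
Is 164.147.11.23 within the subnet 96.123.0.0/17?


Subnet network: 96.123.0.0
Test IP AND mask: 164.147.0.0
No, 164.147.11.23 is not in 96.123.0.0/17


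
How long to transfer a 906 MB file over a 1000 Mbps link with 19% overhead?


Effective throughput = 1000 * (1 - 19/100) = 810 Mbps
File size in Mb = 906 * 8 = 7248 Mb
Time = 7248 / 810
Time = 8.9481 seconds


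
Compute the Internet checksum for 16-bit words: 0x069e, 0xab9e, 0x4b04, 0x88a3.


Sum all words (with carry folding):
+ 0x069e = 0x069e
+ 0xab9e = 0xb23c
+ 0x4b04 = 0xfd40
+ 0x88a3 = 0x85e4
One's complement: ~0x85e4
Checksum = 0x7a1b


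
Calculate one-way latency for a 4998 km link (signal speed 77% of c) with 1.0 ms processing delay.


Speed = 0.77 * 3e5 km/s = 231000 km/s
Propagation delay = 4998 / 231000 = 0.0216 s = 21.6364 ms
Processing delay = 1.0 ms
Total one-way latency = 22.6364 ms


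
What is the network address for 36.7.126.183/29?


IP:   00100100.00000111.01111110.10110111
Mask: 11111111.11111111.11111111.11111000
AND operation:
Net:  00100100.00000111.01111110.10110000
Network: 36.7.126.176/29


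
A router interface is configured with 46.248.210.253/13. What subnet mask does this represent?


/13 means 13 network bits, 19 host bits
Binary: 11111111111110000000000000000000
Mask: 255.248.0.0


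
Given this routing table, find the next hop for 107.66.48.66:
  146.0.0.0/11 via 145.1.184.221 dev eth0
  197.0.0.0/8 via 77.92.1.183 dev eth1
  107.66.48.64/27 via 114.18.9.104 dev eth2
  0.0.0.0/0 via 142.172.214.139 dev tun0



Longest prefix match for 107.66.48.66:
  /11 146.0.0.0: no
  /8 197.0.0.0: no
  /27 107.66.48.64: MATCH
  /0 0.0.0.0: MATCH
Selected: next-hop 114.18.9.104 via eth2 (matched /27)


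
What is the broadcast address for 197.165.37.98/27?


Network: 197.165.37.96/27
Host bits = 5
Set all host bits to 1:
Broadcast: 197.165.37.127


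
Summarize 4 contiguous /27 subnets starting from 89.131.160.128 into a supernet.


Original prefix: /27
Number of subnets: 4 = 2^2
New prefix = 27 - 2 = 25
Supernet: 89.131.160.128/25


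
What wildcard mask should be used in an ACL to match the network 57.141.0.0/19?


Subnet mask: 255.255.224.0
Wildcard = 255.255.255.255 - subnet mask
255 - 255 = 0
255 - 255 = 0
255 - 224 = 31
255 - 0 = 255
Wildcard: 0.0.31.255


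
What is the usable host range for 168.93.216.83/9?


Network: 168.0.0.0
Broadcast: 168.127.255.255
First usable = network + 1
Last usable = broadcast - 1
Range: 168.0.0.1 to 168.127.255.254


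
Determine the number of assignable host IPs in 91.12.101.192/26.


Host bits = 32 - 26 = 6
Total addresses = 2^6 = 64
Usable = total - 2 (network and broadcast)
Usable hosts: 62


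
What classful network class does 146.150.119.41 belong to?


First octet: 146
Binary: 10010010
10xxxxxx -> Class B (128-191)
Class B, default mask 255.255.0.0 (/16)


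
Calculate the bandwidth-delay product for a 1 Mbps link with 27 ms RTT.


BDP = bandwidth * RTT
= 1 Mbps * 27 ms
= 1 * 1e6 * 27 / 1000 bits
= 27000 bits
= 3375 bytes
= 3.2959 KB
BDP = 27000 bits (3375 bytes)


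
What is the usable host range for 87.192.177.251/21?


Network: 87.192.176.0
Broadcast: 87.192.183.255
First usable = network + 1
Last usable = broadcast - 1
Range: 87.192.176.1 to 87.192.183.254


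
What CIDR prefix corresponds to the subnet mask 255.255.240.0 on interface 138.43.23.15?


Binary: 11111111.11111111.11110000.00000000
Count leading 1s
Prefix: /20


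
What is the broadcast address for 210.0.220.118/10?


Network: 210.0.0.0/10
Host bits = 22
Set all host bits to 1:
Broadcast: 210.63.255.255


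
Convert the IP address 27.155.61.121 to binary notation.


27 = 00011011
155 = 10011011
61 = 00111101
121 = 01111001
Binary: 00011011.10011011.00111101.01111001


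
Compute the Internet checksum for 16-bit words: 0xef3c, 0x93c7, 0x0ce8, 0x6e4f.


Sum all words (with carry folding):
+ 0xef3c = 0xef3c
+ 0x93c7 = 0x8304
+ 0x0ce8 = 0x8fec
+ 0x6e4f = 0xfe3b
One's complement: ~0xfe3b
Checksum = 0x01c4


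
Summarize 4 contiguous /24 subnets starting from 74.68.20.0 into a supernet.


Original prefix: /24
Number of subnets: 4 = 2^2
New prefix = 24 - 2 = 22
Supernet: 74.68.20.0/22


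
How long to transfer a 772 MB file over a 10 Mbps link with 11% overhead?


Effective throughput = 10 * (1 - 11/100) = 8.9 Mbps
File size in Mb = 772 * 8 = 6176 Mb
Time = 6176 / 8.9
Time = 693.9326 seconds


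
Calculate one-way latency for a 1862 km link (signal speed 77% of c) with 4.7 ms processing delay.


Speed = 0.77 * 3e5 km/s = 231000 km/s
Propagation delay = 1862 / 231000 = 0.0081 s = 8.0606 ms
Processing delay = 4.7 ms
Total one-way latency = 12.7606 ms


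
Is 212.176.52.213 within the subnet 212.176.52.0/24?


Subnet network: 212.176.52.0
Test IP AND mask: 212.176.52.0
Yes, 212.176.52.213 is in 212.176.52.0/24


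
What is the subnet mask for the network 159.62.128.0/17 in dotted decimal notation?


/17 means 17 network bits, 15 host bits
Binary: 11111111111111111000000000000000
Mask: 255.255.128.0


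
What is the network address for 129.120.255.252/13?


IP:   10000001.01111000.11111111.11111100
Mask: 11111111.11111000.00000000.00000000
AND operation:
Net:  10000001.01111000.00000000.00000000
Network: 129.120.0.0/13


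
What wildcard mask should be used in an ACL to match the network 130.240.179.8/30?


Subnet mask: 255.255.255.252
Wildcard = 255.255.255.255 - subnet mask
255 - 255 = 0
255 - 255 = 0
255 - 255 = 0
255 - 252 = 3
Wildcard: 0.0.0.3


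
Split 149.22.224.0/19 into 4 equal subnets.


New prefix = 19 + 2 = 21
Each subnet has 2048 addresses
  149.22.224.0/21
  149.22.232.0/21
  149.22.240.0/21
  149.22.248.0/21
Subnets: 149.22.224.0/21, 149.22.232.0/21, 149.22.240.0/21, 149.22.248.0/21


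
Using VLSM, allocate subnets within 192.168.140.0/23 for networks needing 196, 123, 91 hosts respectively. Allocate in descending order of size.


196 hosts -> /24 (254 usable): 192.168.140.0/24
123 hosts -> /25 (126 usable): 192.168.141.0/25
91 hosts -> /25 (126 usable): 192.168.141.128/25
Allocation: 192.168.140.0/24 (196 hosts, 254 usable); 192.168.141.0/25 (123 hosts, 126 usable); 192.168.141.128/25 (91 hosts, 126 usable)


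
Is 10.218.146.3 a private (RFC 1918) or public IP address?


RFC 1918 private ranges:
  10.0.0.0/8 (10.0.0.0 - 10.255.255.255)
  172.16.0.0/12 (172.16.0.0 - 172.31.255.255)
  192.168.0.0/16 (192.168.0.0 - 192.168.255.255)
Private (in 10.0.0.0/8)


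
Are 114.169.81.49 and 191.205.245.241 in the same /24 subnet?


Mask: 255.255.255.0
114.169.81.49 AND mask = 114.169.81.0
191.205.245.241 AND mask = 191.205.245.0
No, different subnets (114.169.81.0 vs 191.205.245.0)


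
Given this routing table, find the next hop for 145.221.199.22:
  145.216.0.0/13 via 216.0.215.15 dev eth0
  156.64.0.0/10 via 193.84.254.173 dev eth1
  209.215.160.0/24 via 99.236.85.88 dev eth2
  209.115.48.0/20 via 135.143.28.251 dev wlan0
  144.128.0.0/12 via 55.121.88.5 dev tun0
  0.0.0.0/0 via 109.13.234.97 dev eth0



Longest prefix match for 145.221.199.22:
  /13 145.216.0.0: MATCH
  /10 156.64.0.0: no
  /24 209.215.160.0: no
  /20 209.115.48.0: no
  /12 144.128.0.0: no
  /0 0.0.0.0: MATCH
Selected: next-hop 216.0.215.15 via eth0 (matched /13)


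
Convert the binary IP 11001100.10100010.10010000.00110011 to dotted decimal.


11001100 = 204
10100010 = 162
10010000 = 144
00110011 = 51
IP: 204.162.144.51


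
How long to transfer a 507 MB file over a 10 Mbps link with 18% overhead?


Effective throughput = 10 * (1 - 18/100) = 8.2 Mbps
File size in Mb = 507 * 8 = 4056 Mb
Time = 4056 / 8.2
Time = 494.6341 seconds


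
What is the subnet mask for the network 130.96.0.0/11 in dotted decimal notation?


/11 means 11 network bits, 21 host bits
Binary: 11111111111000000000000000000000
Mask: 255.224.0.0


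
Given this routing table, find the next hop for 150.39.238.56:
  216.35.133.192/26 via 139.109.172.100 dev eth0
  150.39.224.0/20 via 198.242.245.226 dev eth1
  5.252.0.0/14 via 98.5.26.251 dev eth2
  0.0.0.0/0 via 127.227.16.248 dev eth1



Longest prefix match for 150.39.238.56:
  /26 216.35.133.192: no
  /20 150.39.224.0: MATCH
  /14 5.252.0.0: no
  /0 0.0.0.0: MATCH
Selected: next-hop 198.242.245.226 via eth1 (matched /20)


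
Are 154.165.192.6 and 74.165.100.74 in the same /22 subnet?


Mask: 255.255.252.0
154.165.192.6 AND mask = 154.165.192.0
74.165.100.74 AND mask = 74.165.100.0
No, different subnets (154.165.192.0 vs 74.165.100.0)


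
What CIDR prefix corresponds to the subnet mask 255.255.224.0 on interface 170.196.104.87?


Binary: 11111111.11111111.11100000.00000000
Count leading 1s
Prefix: /19


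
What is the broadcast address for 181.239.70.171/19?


Network: 181.239.64.0/19
Host bits = 13
Set all host bits to 1:
Broadcast: 181.239.95.255


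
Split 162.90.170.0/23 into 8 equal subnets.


New prefix = 23 + 3 = 26
Each subnet has 64 addresses
  162.90.170.0/26
  162.90.170.64/26
  162.90.170.128/26
  162.90.170.192/26
  162.90.171.0/26
  162.90.171.64/26
  162.90.171.128/26
  162.90.171.192/26
Subnets: 162.90.170.0/26, 162.90.170.64/26, 162.90.170.128/26, 162.90.170.192/26, 162.90.171.0/26, 162.90.171.64/26, 162.90.171.128/26, 162.90.171.192/26


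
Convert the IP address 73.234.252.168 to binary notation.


73 = 01001001
234 = 11101010
252 = 11111100
168 = 10101000
Binary: 01001001.11101010.11111100.10101000


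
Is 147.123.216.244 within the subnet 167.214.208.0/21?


Subnet network: 167.214.208.0
Test IP AND mask: 147.123.216.0
No, 147.123.216.244 is not in 167.214.208.0/21


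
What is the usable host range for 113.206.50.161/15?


Network: 113.206.0.0
Broadcast: 113.207.255.255
First usable = network + 1
Last usable = broadcast - 1
Range: 113.206.0.1 to 113.207.255.254


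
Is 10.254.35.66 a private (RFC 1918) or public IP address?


RFC 1918 private ranges:
  10.0.0.0/8 (10.0.0.0 - 10.255.255.255)
  172.16.0.0/12 (172.16.0.0 - 172.31.255.255)
  192.168.0.0/16 (192.168.0.0 - 192.168.255.255)
Private (in 10.0.0.0/8)


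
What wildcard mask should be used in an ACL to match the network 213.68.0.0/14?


Subnet mask: 255.252.0.0
Wildcard = 255.255.255.255 - subnet mask
255 - 255 = 0
255 - 252 = 3
255 - 0 = 255
255 - 0 = 255
Wildcard: 0.3.255.255


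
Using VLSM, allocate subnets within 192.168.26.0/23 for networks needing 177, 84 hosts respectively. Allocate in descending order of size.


177 hosts -> /24 (254 usable): 192.168.26.0/24
84 hosts -> /25 (126 usable): 192.168.27.0/25
Allocation: 192.168.26.0/24 (177 hosts, 254 usable); 192.168.27.0/25 (84 hosts, 126 usable)


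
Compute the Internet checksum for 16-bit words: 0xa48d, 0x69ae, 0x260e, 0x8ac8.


Sum all words (with carry folding):
+ 0xa48d = 0xa48d
+ 0x69ae = 0x0e3c
+ 0x260e = 0x344a
+ 0x8ac8 = 0xbf12
One's complement: ~0xbf12
Checksum = 0x40ed


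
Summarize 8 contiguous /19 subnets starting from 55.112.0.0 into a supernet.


Original prefix: /19
Number of subnets: 8 = 2^3
New prefix = 19 - 3 = 16
Supernet: 55.112.0.0/16


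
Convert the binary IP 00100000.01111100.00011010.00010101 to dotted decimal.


00100000 = 32
01111100 = 124
00011010 = 26
00010101 = 21
IP: 32.124.26.21


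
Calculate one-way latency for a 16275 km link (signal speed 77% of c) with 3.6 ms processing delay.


Speed = 0.77 * 3e5 km/s = 231000 km/s
Propagation delay = 16275 / 231000 = 0.0705 s = 70.4545 ms
Processing delay = 3.6 ms
Total one-way latency = 74.0545 ms


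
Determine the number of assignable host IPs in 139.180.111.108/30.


Host bits = 32 - 30 = 2
Total addresses = 2^2 = 4
Usable = total - 2 (network and broadcast)
Usable hosts: 2


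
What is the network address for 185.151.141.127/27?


IP:   10111001.10010111.10001101.01111111
Mask: 11111111.11111111.11111111.11100000
AND operation:
Net:  10111001.10010111.10001101.01100000
Network: 185.151.141.96/27


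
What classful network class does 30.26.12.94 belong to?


First octet: 30
Binary: 00011110
0xxxxxxx -> Class A (1-126)
Class A, default mask 255.0.0.0 (/8)


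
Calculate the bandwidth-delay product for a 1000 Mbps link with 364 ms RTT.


BDP = bandwidth * RTT
= 1000 Mbps * 364 ms
= 1000 * 1e6 * 364 / 1000 bits
= 364000000 bits
= 45500000 bytes
= 44433.5938 KB
BDP = 364000000 bits (45500000 bytes)


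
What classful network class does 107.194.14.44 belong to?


First octet: 107
Binary: 01101011
0xxxxxxx -> Class A (1-126)
Class A, default mask 255.0.0.0 (/8)


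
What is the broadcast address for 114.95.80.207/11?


Network: 114.64.0.0/11
Host bits = 21
Set all host bits to 1:
Broadcast: 114.95.255.255


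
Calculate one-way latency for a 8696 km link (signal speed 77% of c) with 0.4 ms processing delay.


Speed = 0.77 * 3e5 km/s = 231000 km/s
Propagation delay = 8696 / 231000 = 0.0376 s = 37.645 ms
Processing delay = 0.4 ms
Total one-way latency = 38.045 ms


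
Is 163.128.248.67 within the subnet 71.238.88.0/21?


Subnet network: 71.238.88.0
Test IP AND mask: 163.128.248.0
No, 163.128.248.67 is not in 71.238.88.0/21


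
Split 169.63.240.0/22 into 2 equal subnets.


New prefix = 22 + 1 = 23
Each subnet has 512 addresses
  169.63.240.0/23
  169.63.242.0/23
Subnets: 169.63.240.0/23, 169.63.242.0/23


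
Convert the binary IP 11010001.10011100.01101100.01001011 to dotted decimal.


11010001 = 209
10011100 = 156
01101100 = 108
01001011 = 75
IP: 209.156.108.75


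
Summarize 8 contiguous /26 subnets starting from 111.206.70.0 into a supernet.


Original prefix: /26
Number of subnets: 8 = 2^3
New prefix = 26 - 3 = 23
Supernet: 111.206.70.0/23


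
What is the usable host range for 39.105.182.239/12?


Network: 39.96.0.0
Broadcast: 39.111.255.255
First usable = network + 1
Last usable = broadcast - 1
Range: 39.96.0.1 to 39.111.255.254


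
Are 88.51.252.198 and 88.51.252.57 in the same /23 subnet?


Mask: 255.255.254.0
88.51.252.198 AND mask = 88.51.252.0
88.51.252.57 AND mask = 88.51.252.0
Yes, same subnet (88.51.252.0)


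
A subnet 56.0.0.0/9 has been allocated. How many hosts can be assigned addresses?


Host bits = 32 - 9 = 23
Total addresses = 2^23 = 8388608
Usable = total - 2 (network and broadcast)
Usable hosts: 8388606


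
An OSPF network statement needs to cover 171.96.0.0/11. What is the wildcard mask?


Subnet mask: 255.224.0.0
Wildcard = 255.255.255.255 - subnet mask
255 - 255 = 0
255 - 224 = 31
255 - 0 = 255
255 - 0 = 255
Wildcard: 0.31.255.255


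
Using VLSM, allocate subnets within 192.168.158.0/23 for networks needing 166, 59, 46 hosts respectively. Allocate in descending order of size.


166 hosts -> /24 (254 usable): 192.168.158.0/24
59 hosts -> /26 (62 usable): 192.168.159.0/26
46 hosts -> /26 (62 usable): 192.168.159.64/26
Allocation: 192.168.158.0/24 (166 hosts, 254 usable); 192.168.159.0/26 (59 hosts, 62 usable); 192.168.159.64/26 (46 hosts, 62 usable)


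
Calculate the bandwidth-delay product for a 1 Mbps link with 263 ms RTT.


BDP = bandwidth * RTT
= 1 Mbps * 263 ms
= 1 * 1e6 * 263 / 1000 bits
= 263000 bits
= 32875 bytes
= 32.1045 KB
BDP = 263000 bits (32875 bytes)


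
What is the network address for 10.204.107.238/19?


IP:   00001010.11001100.01101011.11101110
Mask: 11111111.11111111.11100000.00000000
AND operation:
Net:  00001010.11001100.01100000.00000000
Network: 10.204.96.0/19


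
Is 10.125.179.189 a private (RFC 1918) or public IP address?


RFC 1918 private ranges:
  10.0.0.0/8 (10.0.0.0 - 10.255.255.255)
  172.16.0.0/12 (172.16.0.0 - 172.31.255.255)
  192.168.0.0/16 (192.168.0.0 - 192.168.255.255)
Private (in 10.0.0.0/8)


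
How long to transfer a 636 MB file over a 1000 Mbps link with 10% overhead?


Effective throughput = 1000 * (1 - 10/100) = 900 Mbps
File size in Mb = 636 * 8 = 5088 Mb
Time = 5088 / 900
Time = 5.6533 seconds


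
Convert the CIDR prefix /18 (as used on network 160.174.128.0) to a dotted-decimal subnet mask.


/18 means 18 network bits, 14 host bits
Binary: 11111111111111111100000000000000
Mask: 255.255.192.0


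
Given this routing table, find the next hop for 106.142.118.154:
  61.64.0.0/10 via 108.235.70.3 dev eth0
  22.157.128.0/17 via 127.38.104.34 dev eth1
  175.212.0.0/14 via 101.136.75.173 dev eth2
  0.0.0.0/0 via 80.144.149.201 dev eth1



Longest prefix match for 106.142.118.154:
  /10 61.64.0.0: no
  /17 22.157.128.0: no
  /14 175.212.0.0: no
  /0 0.0.0.0: MATCH
Selected: next-hop 80.144.149.201 via eth1 (matched /0)


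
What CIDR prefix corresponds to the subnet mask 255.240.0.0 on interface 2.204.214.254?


Binary: 11111111.11110000.00000000.00000000
Count leading 1s
Prefix: /12


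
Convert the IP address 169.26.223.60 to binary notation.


169 = 10101001
26 = 00011010
223 = 11011111
60 = 00111100
Binary: 10101001.00011010.11011111.00111100


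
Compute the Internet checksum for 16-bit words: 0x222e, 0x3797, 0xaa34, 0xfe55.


Sum all words (with carry folding):
+ 0x222e = 0x222e
+ 0x3797 = 0x59c5
+ 0xaa34 = 0x03fa
+ 0xfe55 = 0x0250
One's complement: ~0x0250
Checksum = 0xfdaf


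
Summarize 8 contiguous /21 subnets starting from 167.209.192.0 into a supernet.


Original prefix: /21
Number of subnets: 8 = 2^3
New prefix = 21 - 3 = 18
Supernet: 167.209.192.0/18


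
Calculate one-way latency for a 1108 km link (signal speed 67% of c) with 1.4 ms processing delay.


Speed = 0.67 * 3e5 km/s = 201000 km/s
Propagation delay = 1108 / 201000 = 0.0055 s = 5.5124 ms
Processing delay = 1.4 ms
Total one-way latency = 6.9124 ms


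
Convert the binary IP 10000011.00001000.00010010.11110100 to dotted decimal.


10000011 = 131
00001000 = 8
00010010 = 18
11110100 = 244
IP: 131.8.18.244


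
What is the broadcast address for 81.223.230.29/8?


Network: 81.0.0.0/8
Host bits = 24
Set all host bits to 1:
Broadcast: 81.255.255.255


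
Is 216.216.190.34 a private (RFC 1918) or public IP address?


RFC 1918 private ranges:
  10.0.0.0/8 (10.0.0.0 - 10.255.255.255)
  172.16.0.0/12 (172.16.0.0 - 172.31.255.255)
  192.168.0.0/16 (192.168.0.0 - 192.168.255.255)
Public (not in any RFC 1918 range)


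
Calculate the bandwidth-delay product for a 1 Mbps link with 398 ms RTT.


BDP = bandwidth * RTT
= 1 Mbps * 398 ms
= 1 * 1e6 * 398 / 1000 bits
= 398000 bits
= 49750 bytes
= 48.584 KB
BDP = 398000 bits (49750 bytes)


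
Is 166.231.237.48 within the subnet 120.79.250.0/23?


Subnet network: 120.79.250.0
Test IP AND mask: 166.231.236.0
No, 166.231.237.48 is not in 120.79.250.0/23


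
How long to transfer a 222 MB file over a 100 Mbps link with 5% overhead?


Effective throughput = 100 * (1 - 5/100) = 95 Mbps
File size in Mb = 222 * 8 = 1776 Mb
Time = 1776 / 95
Time = 18.6947 seconds


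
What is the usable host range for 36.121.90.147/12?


Network: 36.112.0.0
Broadcast: 36.127.255.255
First usable = network + 1
Last usable = broadcast - 1
Range: 36.112.0.1 to 36.127.255.254


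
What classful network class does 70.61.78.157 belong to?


First octet: 70
Binary: 01000110
0xxxxxxx -> Class A (1-126)
Class A, default mask 255.0.0.0 (/8)


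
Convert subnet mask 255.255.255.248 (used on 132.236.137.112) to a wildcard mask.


Subnet mask: 255.255.255.248
Wildcard = 255.255.255.255 - subnet mask
255 - 255 = 0
255 - 255 = 0
255 - 255 = 0
255 - 248 = 7
Wildcard: 0.0.0.7


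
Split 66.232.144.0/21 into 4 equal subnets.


New prefix = 21 + 2 = 23
Each subnet has 512 addresses
  66.232.144.0/23
  66.232.146.0/23
  66.232.148.0/23
  66.232.150.0/23
Subnets: 66.232.144.0/23, 66.232.146.0/23, 66.232.148.0/23, 66.232.150.0/23


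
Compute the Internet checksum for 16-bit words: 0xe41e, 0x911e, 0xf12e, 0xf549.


Sum all words (with carry folding):
+ 0xe41e = 0xe41e
+ 0x911e = 0x753d
+ 0xf12e = 0x666c
+ 0xf549 = 0x5bb6
One's complement: ~0x5bb6
Checksum = 0xa449


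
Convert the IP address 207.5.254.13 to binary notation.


207 = 11001111
5 = 00000101
254 = 11111110
13 = 00001101
Binary: 11001111.00000101.11111110.00001101


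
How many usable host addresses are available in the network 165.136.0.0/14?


Host bits = 32 - 14 = 18
Total addresses = 2^18 = 262144
Usable = total - 2 (network and broadcast)
Usable hosts: 262142


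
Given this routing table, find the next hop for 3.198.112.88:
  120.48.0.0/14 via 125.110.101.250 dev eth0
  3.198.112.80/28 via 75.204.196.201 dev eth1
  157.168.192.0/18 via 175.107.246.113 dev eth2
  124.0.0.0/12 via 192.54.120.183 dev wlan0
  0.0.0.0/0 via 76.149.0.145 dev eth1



Longest prefix match for 3.198.112.88:
  /14 120.48.0.0: no
  /28 3.198.112.80: MATCH
  /18 157.168.192.0: no
  /12 124.0.0.0: no
  /0 0.0.0.0: MATCH
Selected: next-hop 75.204.196.201 via eth1 (matched /28)


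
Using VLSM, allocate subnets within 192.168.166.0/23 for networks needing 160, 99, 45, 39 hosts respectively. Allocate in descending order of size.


160 hosts -> /24 (254 usable): 192.168.166.0/24
99 hosts -> /25 (126 usable): 192.168.167.0/25
45 hosts -> /26 (62 usable): 192.168.167.128/26
39 hosts -> /26 (62 usable): 192.168.167.192/26
Allocation: 192.168.166.0/24 (160 hosts, 254 usable); 192.168.167.0/25 (99 hosts, 126 usable); 192.168.167.128/26 (45 hosts, 62 usable); 192.168.167.192/26 (39 hosts, 62 usable)


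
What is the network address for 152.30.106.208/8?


IP:   10011000.00011110.01101010.11010000
Mask: 11111111.00000000.00000000.00000000
AND operation:
Net:  10011000.00000000.00000000.00000000
Network: 152.0.0.0/8


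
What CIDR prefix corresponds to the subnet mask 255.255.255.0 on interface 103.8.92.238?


Binary: 11111111.11111111.11111111.00000000
Count leading 1s
Prefix: /24


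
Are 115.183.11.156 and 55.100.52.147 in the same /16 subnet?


Mask: 255.255.0.0
115.183.11.156 AND mask = 115.183.0.0
55.100.52.147 AND mask = 55.100.0.0
No, different subnets (115.183.0.0 vs 55.100.0.0)


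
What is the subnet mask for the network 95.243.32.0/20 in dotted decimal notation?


/20 means 20 network bits, 12 host bits
Binary: 11111111111111111111000000000000
Mask: 255.255.240.0


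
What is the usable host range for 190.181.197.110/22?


Network: 190.181.196.0
Broadcast: 190.181.199.255
First usable = network + 1
Last usable = broadcast - 1
Range: 190.181.196.1 to 190.181.199.254


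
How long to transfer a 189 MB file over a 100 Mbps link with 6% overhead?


Effective throughput = 100 * (1 - 6/100) = 94 Mbps
File size in Mb = 189 * 8 = 1512 Mb
Time = 1512 / 94
Time = 16.0851 seconds


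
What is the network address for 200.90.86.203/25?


IP:   11001000.01011010.01010110.11001011
Mask: 11111111.11111111.11111111.10000000
AND operation:
Net:  11001000.01011010.01010110.10000000
Network: 200.90.86.128/25


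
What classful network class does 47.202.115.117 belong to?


First octet: 47
Binary: 00101111
0xxxxxxx -> Class A (1-126)
Class A, default mask 255.0.0.0 (/8)


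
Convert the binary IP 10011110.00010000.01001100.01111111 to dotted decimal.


10011110 = 158
00010000 = 16
01001100 = 76
01111111 = 127
IP: 158.16.76.127


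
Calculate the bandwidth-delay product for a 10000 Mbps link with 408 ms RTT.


BDP = bandwidth * RTT
= 10000 Mbps * 408 ms
= 10000 * 1e6 * 408 / 1000 bits
= 4080000000 bits
= 510000000 bytes
= 498046.875 KB
BDP = 4080000000 bits (510000000 bytes)


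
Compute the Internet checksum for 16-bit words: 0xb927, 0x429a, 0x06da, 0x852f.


Sum all words (with carry folding):
+ 0xb927 = 0xb927
+ 0x429a = 0xfbc1
+ 0x06da = 0x029c
+ 0x852f = 0x87cb
One's complement: ~0x87cb
Checksum = 0x7834


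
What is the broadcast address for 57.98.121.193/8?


Network: 57.0.0.0/8
Host bits = 24
Set all host bits to 1:
Broadcast: 57.255.255.255


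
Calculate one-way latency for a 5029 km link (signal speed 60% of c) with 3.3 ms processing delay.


Speed = 0.6 * 3e5 km/s = 180000 km/s
Propagation delay = 5029 / 180000 = 0.0279 s = 27.9389 ms
Processing delay = 3.3 ms
Total one-way latency = 31.2389 ms


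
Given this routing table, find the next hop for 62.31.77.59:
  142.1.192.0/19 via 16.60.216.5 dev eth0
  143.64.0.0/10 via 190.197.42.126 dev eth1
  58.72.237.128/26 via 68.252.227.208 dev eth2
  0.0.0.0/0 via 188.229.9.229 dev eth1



Longest prefix match for 62.31.77.59:
  /19 142.1.192.0: no
  /10 143.64.0.0: no
  /26 58.72.237.128: no
  /0 0.0.0.0: MATCH
Selected: next-hop 188.229.9.229 via eth1 (matched /0)
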